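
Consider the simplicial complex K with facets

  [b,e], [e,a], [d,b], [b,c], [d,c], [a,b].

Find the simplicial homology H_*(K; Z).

H_0 ≅ Z,  H_1 ≅ Z^2.

Take the total order a < b < c < d < e on the vertex set. Then K (dimension 1) consists of the simplices:

  0-simplices (5): a, b, c, d, e
  1-simplices (6): ab, ae, bc, bd, be, cd

so the chain groups are C_0 ≅ Z^5, C_1 ≅ Z^6.

∂_1: C_1 → C_0 sends each edge [p,q] (with p < q) to q − p. For instance
  ∂bd = d − b.
The resulting 5×6 matrix has rank 4, and its Smith normal form has invariant factors (1,1,1,1).

Computing H_k = (kernel of ∂_k) / (image of ∂_{k+1}):

  H_0: rank C_0 − rank ∂_1 = 5 − 4 = 1, and the invariant factors of ∂_1 are all 1, so H_0 ≅ Z.
  H_1: rank ker ∂_1 − rank ∂_2 = (6 − 4) − 0 = 2, and there is no ∂_2, so H_1 ≅ Z^2.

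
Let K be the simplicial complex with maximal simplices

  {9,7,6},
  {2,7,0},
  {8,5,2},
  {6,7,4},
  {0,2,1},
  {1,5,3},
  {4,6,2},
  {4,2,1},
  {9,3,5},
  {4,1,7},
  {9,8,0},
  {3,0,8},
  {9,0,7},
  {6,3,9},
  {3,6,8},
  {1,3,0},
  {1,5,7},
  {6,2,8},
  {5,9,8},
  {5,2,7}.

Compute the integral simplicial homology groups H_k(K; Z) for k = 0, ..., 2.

Order the vertices as 0 < 1 < 2 < 3 < 4 < 5 < 6 < 7 < 8 < 9. Listing each simplex with vertices in this order, K has dimension 2 with simplices:

  0-simplices (10): [0], [1], [2], [3], [4], [5], [6], [7], [8], [9]
  1-simplices (30): (30 of them)
  2-simplices (20): (20 of them)

giving chain groups C_0 ≅ Z^10, C_1 ≅ Z^30, C_2 ≅ Z^20.

The boundary map ∂_1: C_1 → C_0 is given by ∂[p,q] = [q] − [p]. For instance
  ∂[2,7] = [7] − [2].
The 10×30 boundary matrix has rank 9 and Smith normal form diag(1,1,1,1,1,1,1,1,1).

The boundary map ∂_2: C_2 → C_1 sends each 2-simplex [p,q,r] to [q,r] − [p,r] + [p,q]. For instance
  ∂[0,2,7] = [2,7] − [0,7] + [0,2],
  ∂[3,6,8] = [6,8] − [3,8] + [3,6].
The resulting 30×20 matrix has rank 20, and its Smith normal form has invariant factors (1,1,1,1,1,1,1,1,1,1,1,1,1,1,1,1,1,1,1,2).

Reading off H_k = ker ∂_k / im ∂_{k+1}:

  H_0: rank C_0 − rank ∂_1 = 10 − 9 = 1, and the invariant factors of ∂_1 are all 1, so H_0 ≅ Z.
  H_1: rank ker ∂_1 − rank ∂_2 = (30 − 9) − 20 = 1, and ∂_2 has invariant factor 2 > 1, so H_1 ≅ Z ⊕ Z/2.
  H_2: rank ker ∂_2 − rank ∂_3 = (20 − 20) − 0 = 0, and there is no ∂_3, so H_2 ≅ 0.

As a check, the Euler characteristic is 10 − 30 + 20 = 0, which agrees with 1 − 1 + 0 = 0.

H_0 = Z,  H_1 = Z ⊕ Z/2,  H_2 = 0.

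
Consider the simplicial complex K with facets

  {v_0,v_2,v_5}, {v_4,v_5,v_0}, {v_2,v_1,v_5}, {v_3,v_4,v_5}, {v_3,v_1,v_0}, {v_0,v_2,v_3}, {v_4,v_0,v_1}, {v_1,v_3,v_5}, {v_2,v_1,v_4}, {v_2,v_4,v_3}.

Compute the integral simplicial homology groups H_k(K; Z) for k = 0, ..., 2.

H_0 = Z,  H_1 = Z/2,  H_2 = 0.

Order the vertices as v_0 < v_1 < v_2 < v_3 < v_4 < v_5. Listing each simplex with vertices in this order, K has dimension 2 with simplices:

  0-simplices (6): [v_0], [v_1], [v_2], [v_3], [v_4], [v_5]
  1-simplices (15): (15 of them)
  2-simplices (10): [v_0,v_1,v_3], [v_0,v_1,v_4], [v_0,v_2,v_3], [v_0,v_2,v_5], [v_0,v_4,v_5], [v_1,v_2,v_4], [v_1,v_2,v_5], [v_1,v_3,v_5], [v_2,v_3,v_4], [v_3,v_4,v_5]

Hence C_0 ≅ Z^6, C_1 ≅ Z^15, C_2 ≅ Z^10.

∂_1: C_1 → C_0 maps an edge to its endpoints' difference, ∂[p,q] = q − p. For instance
  ∂[v_1,v_3] = [v_3] − [v_1].
The 6×15 boundary matrix has rank 5 and Smith normal form diag(1,1,1,1,1).

Boundary ∂_2: C_2 → C_1 acts by ∂[p,q,r] = [q,r] − [p,r] + [p,q]. For instance
  ∂[v_2,v_3,v_4] = [v_3,v_4] − [v_2,v_4] + [v_2,v_3],
  ∂[v_0,v_2,v_3] = [v_2,v_3] − [v_0,v_3] + [v_0,v_2].
This gives a 15×10 integer matrix of rank 10; reducing to Smith normal form yields diagonal entries (1,1,1,1,1,1,1,1,1,2).

Now H_k = ker ∂_k / im ∂_{k+1}, so:

  H_0: rank C_0 − rank ∂_1 = 6 − 5 = 1, and the invariant factors of ∂_1 are all 1, so H_0 ≅ Z.
  H_1: rank ker ∂_1 − rank ∂_2 = (15 − 5) − 10 = 0, and ∂_2 has invariant factor 2 > 1, so H_1 ≅ Z/2.
  H_2: rank ker ∂_2 − rank ∂_3 = (10 − 10) − 0 = 0, and there is no ∂_3, so H_2 ≅ 0.

(K is a triangulation of the real projective plane RP^2.)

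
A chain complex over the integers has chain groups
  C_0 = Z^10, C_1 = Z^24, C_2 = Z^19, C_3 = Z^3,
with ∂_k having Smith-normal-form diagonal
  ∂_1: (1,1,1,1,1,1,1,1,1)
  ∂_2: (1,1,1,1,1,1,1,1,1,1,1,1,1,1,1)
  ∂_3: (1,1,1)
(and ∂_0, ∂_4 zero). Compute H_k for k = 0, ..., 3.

H_0: b_0 = 10 − 0 − 9 = 1; torsion from ∂_1 factors > 1: none. So H_0 ≅ Z.
H_1: b_1 = 24 − 9 − 15 = 0; torsion from ∂_2 factors > 1: none. So H_1 ≅ 0.
H_2: b_2 = 19 − 15 − 3 = 1; torsion from ∂_3 factors > 1: none. So H_2 ≅ Z.
H_3: b_3 = 3 − 3 − 0 = 0; torsion from ∂_4 factors > 1: none. So H_3 ≅ 0.

H_0 ≅ Z,  H_1 = 0,  H_2 ≅ Z,  H_3 = 0.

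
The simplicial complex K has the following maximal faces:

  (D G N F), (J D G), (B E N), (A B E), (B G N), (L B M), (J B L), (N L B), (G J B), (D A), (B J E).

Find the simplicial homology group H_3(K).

Fix the vertex order A < B < D < E < F < G < J < L < M < N and write every simplex with vertices in increasing order. Then dim K = 3 and the simplices of K are:

  0-simplices (10): A, B, D, E, F, G, J, L, M, N
  1-simplices (22): AB, AD, AE, BE, BG, BJ, BL, BM, BN, DF, DG, DJ, DN, EJ, EN, FG, FN, GJ, GN, JL, LM, LN
  2-simplices (13): ABE, BEJ, BEN, BGJ, BGN, BJL, BLM, BLN, DFG, DFN, DGJ, DGN, FGN
  3-simplices (1): DFGN

Hence C_0 ≅ Z^10, C_1 ≅ Z^22, C_2 ≅ Z^13, C_3 ≅ Z^1.

The boundary map ∂_1: C_1 → C_0 sends each edge [p,q] (with p < q) to q − p. For instance
  ∂BJ = J − B.
This gives a 10×22 integer matrix of rank 9; reducing to Smith normal form yields diagonal entries (1,1,1,1,1,1,1,1,1).

∂_2: C_2 → C_1 sends each 2-simplex [p,q,r] to [q,r] − [p,r] + [p,q]. For instance
  ∂BEJ = EJ − BJ + BE,
  ∂DFG = FG − DG + DF.
As a 22×13 matrix over Z this has rank 12, with invariant factors (1,1,1,1,1,1,1,1,1,1,1,1).

∂_3: C_3 → C_2 sends each 3-simplex σ to the alternating sum Σ_i (−1)^i (σ with its i-th vertex removed). For instance
  ∂DFGN = FGN − DGN + DFN − DFG.
This gives a 13×1 integer matrix of rank 1; reducing to Smith normal form yields diagonal entries (1).

Now H_k = ker ∂_k / im ∂_{k+1}, so:

  H_3: rank ker ∂_3 − rank ∂_4 = (1 − 1) − 0 = 0, and there is no ∂_4, so H_3 = 0.

H_3 = 0.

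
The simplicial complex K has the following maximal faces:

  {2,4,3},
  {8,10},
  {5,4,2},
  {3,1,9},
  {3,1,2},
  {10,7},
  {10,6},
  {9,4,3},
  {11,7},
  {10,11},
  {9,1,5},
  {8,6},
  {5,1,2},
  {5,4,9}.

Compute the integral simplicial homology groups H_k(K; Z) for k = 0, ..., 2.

Order the vertices as 1 < 2 < 3 < 4 < 5 < 6 < 7 < 8 < 9 < 10 < 11. Listing each simplex with vertices in this order, K has dimension 2 with simplices:

  0-simplices (11): [1], [2], [3], [4], [5], [6], [7], [8], [9], [10], [11]
  1-simplices (18): [1,2], [1,3], [1,5], [1,9], [2,3], [2,4], [2,5], [3,4], [3,9], [4,5], [4,9], [5,9], [6,8], [6,10], [7,10], [7,11], [8,10], [10,11]
  2-simplices (8): [1,2,3], [1,2,5], [1,3,9], [1,5,9], [2,3,4], [2,4,5], [3,4,9], [4,5,9]

so the chain groups are C_0 ≅ Z^11, C_1 ≅ Z^18, C_2 ≅ Z^8.

The boundary map ∂_1: C_1 → C_0 sends each edge [p,q] (with p < q) to q − p. For instance
  ∂[2,3] = [3] − [2].
The resulting 11×18 matrix has rank 9, and its Smith normal form has invariant factors (1,1,1,1,1,1,1,1,1).

The boundary map ∂_2: C_2 → C_1 maps a triangle to the signed sum of its edges. For instance
  ∂[2,3,4] = [3,4] − [2,4] + [2,3],
  ∂[2,4,5] = [4,5] − [2,5] + [2,4].
The resulting 18×8 matrix has rank 7, and its Smith normal form has invariant factors (1,1,1,1,1,1,1).

Now H_k = ker ∂_k / im ∂_{k+1}, so:

  H_0: rank C_0 − rank ∂_1 = 11 − 9 = 2, and the invariant factors of ∂_1 are all 1, so H_0 = Z^2.
  H_1: rank ker ∂_1 − rank ∂_2 = (18 − 9) − 7 = 2, and the invariant factors of ∂_2 are all 1, so H_1 = Z^2.
  H_2: rank ker ∂_2 − rank ∂_3 = (8 − 7) − 0 = 1, and there is no ∂_3, so H_2 = Z.

H_0 ≅ Z^2,  H_1 ≅ Z^2,  H_2 ≅ Z.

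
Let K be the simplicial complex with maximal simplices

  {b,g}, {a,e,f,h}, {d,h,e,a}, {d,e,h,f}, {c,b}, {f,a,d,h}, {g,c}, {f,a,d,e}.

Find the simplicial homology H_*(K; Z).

H_0 = Z^2,  H_1 = Z,  H_2 = 0,  H_3 = Z.

We work with the vertex ordering a < b < c < d < e < f < g < h. The simplices of K, each written with vertices in increasing order, are:

  0-simplices (8): a, b, c, d, e, f, g, h
  1-simplices (13): ad, ae, af, ah, bc, bg, cg, de, df, dh, ef, eh, fh
  2-simplices (10): ade, adf, adh, aef, aeh, afh, def, deh, dfh, efh
  3-simplices (5): adef, adeh, adfh, aefh, defh

so the chain groups are C_0 ≅ Z^8, C_1 ≅ Z^13, C_2 ≅ Z^10, C_3 ≅ Z^5.

The boundary map ∂_1: C_1 → C_0 maps an edge to its endpoints' difference, ∂[p,q] = q − p.
The 8×13 boundary matrix has rank 6 and Smith normal form diag(1,1,1,1,1,1).

Boundary ∂_2: C_2 → C_1 maps a triangle to the signed sum of its edges. For instance
  ∂afh = fh − ah + af,
  ∂adf = df − af + ad.
The 13×10 boundary matrix has rank 6 and Smith normal form diag(1,1,1,1,1,1).

∂_3: C_3 → C_2 sends each 3-simplex σ to the alternating sum Σ_i (−1)^i (σ with its i-th vertex removed). For instance
  ∂aefh = efh − afh + aeh − aef,
  ∂defh = efh − dfh + deh − def.
The resulting 10×5 matrix has rank 4, and its Smith normal form has invariant factors (1,1,1,1).

Computing H_k = (kernel of ∂_k) / (image of ∂_{k+1}):

  H_0: rank C_0 − rank ∂_1 = 8 − 6 = 2, and the invariant factors of ∂_1 are all 1, so H_0 = Z^2.
  H_1: rank ker ∂_1 − rank ∂_2 = (13 − 6) − 6 = 1, and the invariant factors of ∂_2 are all 1, so H_1 = Z.
  H_2: rank ker ∂_2 − rank ∂_3 = (10 − 6) − 4 = 0, and the invariant factors of ∂_3 are all 1, so H_2 = 0.
  H_3: rank ker ∂_3 − rank ∂_4 = (5 − 4) − 0 = 1, and there is no ∂_4, so H_3 = Z.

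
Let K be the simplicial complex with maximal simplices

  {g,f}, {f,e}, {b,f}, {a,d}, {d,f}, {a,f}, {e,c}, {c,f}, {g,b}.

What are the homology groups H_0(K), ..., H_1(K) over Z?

H_0 ≅ Z,  H_1 ≅ Z^3.

Fix the vertex order a < b < c < d < e < f < g and write every simplex with vertices in increasing order. Then dim K = 1 and the simplices of K are:

  0-simplices (7): a, b, c, d, e, f, g
  1-simplices (9): ad, af, bf, bg, ce, cf, df, ef, fg

giving chain groups C_0 ≅ Z^7, C_1 ≅ Z^9.

∂_1: C_1 → C_0 maps an edge to its endpoints' difference, ∂[p,q] = q − p. For instance
  ∂ad = d − a.
The resulting 7×9 matrix has rank 6, and its Smith normal form has invariant factors (1,1,1,1,1,1).

Now H_k = ker ∂_k / im ∂_{k+1}, so:

  H_0: rank C_0 − rank ∂_1 = 7 − 6 = 1, and the invariant factors of ∂_1 are all 1, so H_0 = Z.
  H_1: rank ker ∂_1 − rank ∂_2 = (9 − 6) − 0 = 3, and there is no ∂_2, so H_1 = Z^3.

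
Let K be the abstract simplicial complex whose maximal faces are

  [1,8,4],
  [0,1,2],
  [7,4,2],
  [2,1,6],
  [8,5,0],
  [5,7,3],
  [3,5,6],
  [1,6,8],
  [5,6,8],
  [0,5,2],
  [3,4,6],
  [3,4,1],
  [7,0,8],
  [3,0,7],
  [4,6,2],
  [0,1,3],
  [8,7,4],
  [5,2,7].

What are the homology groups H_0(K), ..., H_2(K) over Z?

H_0 = Z,  H_1 = Z ⊕ Z_2,  H_2 = 0.

K has 9 vertices, 27 edges, 18 triangles.
rank ∂_0 = 0, rank ∂_1 = 8 ⇒ b_0 = 9 − 0 − 8 = 1; all invariant factors of ∂_1 are 1 so no torsion. So H_0 ≅ Z.
rank ∂_1 = 8, rank ∂_2 = 18 ⇒ b_1 = 27 − 8 − 18 = 1; ∂_2 has invariant factor(s) [2] giving torsion. So H_1 ≅ Z ⊕ Z_2.
rank ∂_2 = 18, rank ∂_3 = 0 ⇒ b_2 = 18 − 18 − 0 = 0. So H_2 ≅ 0.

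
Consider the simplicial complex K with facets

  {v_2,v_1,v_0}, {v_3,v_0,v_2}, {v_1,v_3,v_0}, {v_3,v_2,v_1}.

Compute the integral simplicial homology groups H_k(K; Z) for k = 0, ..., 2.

H_0 = Z,  H_1 = 0,  H_2 = Z.

Order the vertices as v_0 < v_1 < v_2 < v_3. Listing each simplex with vertices in this order, K has dimension 2 with simplices:

  0-simplices (4): [v_0], [v_1], [v_2], [v_3]
  1-simplices (6): [v_0,v_1], [v_0,v_2], [v_0,v_3], [v_1,v_2], [v_1,v_3], [v_2,v_3]
  2-simplices (4): [v_0,v_1,v_2], [v_0,v_1,v_3], [v_0,v_2,v_3], [v_1,v_2,v_3]

giving chain groups C_0 ≅ Z^4, C_1 ≅ Z^6, C_2 ≅ Z^4.

∂_1: C_1 → C_0 is given by ∂[p,q] = [q] − [p].
This gives a 4×6 integer matrix of rank 3; reducing to Smith normal form yields diagonal entries (1,1,1).

Boundary ∂_2: C_2 → C_1 acts by ∂[p,q,r] = [q,r] − [p,r] + [p,q]. For instance
  ∂[v_1,v_2,v_3] = [v_2,v_3] − [v_1,v_3] + [v_1,v_2],
  ∂[v_0,v_1,v_2] = [v_1,v_2] − [v_0,v_2] + [v_0,v_1].
This gives a 6×4 integer matrix of rank 3; reducing to Smith normal form yields diagonal entries (1,1,1).

Now H_k = ker ∂_k / im ∂_{k+1}, so:

  H_0: rank C_0 − rank ∂_1 = 4 − 3 = 1, and the invariant factors of ∂_1 are all 1, so H_0 = Z.
  H_1: rank ker ∂_1 − rank ∂_2 = (6 − 3) − 3 = 0, and the invariant factors of ∂_2 are all 1, so H_1 = 0.
  H_2: rank ker ∂_2 − rank ∂_3 = (4 − 3) − 0 = 1, and there is no ∂_3, so H_2 = Z.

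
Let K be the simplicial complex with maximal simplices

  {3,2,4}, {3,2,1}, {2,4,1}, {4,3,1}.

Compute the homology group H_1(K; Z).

H_1 = 0.

K has 4 vertices, 6 edges, 4 triangles.
rank ∂_1 = 3, rank ∂_2 = 3 ⇒ b_1 = 6 − 3 − 3 = 0; all invariant factors of ∂_2 are 1 so no torsion. So H_1 ≅ 0.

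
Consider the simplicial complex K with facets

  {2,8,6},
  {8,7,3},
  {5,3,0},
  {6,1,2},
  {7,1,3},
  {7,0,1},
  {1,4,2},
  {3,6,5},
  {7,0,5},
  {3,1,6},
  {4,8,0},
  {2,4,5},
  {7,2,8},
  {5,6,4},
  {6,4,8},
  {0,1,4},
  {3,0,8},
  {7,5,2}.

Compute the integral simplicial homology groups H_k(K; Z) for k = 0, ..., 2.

Take the total order 0 < 1 < 2 < 3 < 4 < 5 < 6 < 7 < 8 on the vertex set. Then K (dimension 2) consists of the simplices:

  0-simplices (9): [0], [1], [2], [3], [4], [5], [6], [7], [8]
  1-simplices (27): (27 of them)
  2-simplices (18): [0,1,4], [0,1,7], [0,3,5], [0,3,8], [0,4,8], [0,5,7], [1,2,4], [1,2,6], [1,3,6], [1,3,7], [2,4,5], [2,5,7], [2,6,8], [2,7,8], [3,5,6], [3,7,8], [4,5,6], [4,6,8]

Hence C_0 ≅ Z^9, C_1 ≅ Z^27, C_2 ≅ Z^18.

∂_1: C_1 → C_0 sends each edge [p,q] (with p < q) to q − p. For instance
  ∂[1,3] = [3] − [1].
As a 9×27 matrix over Z this has rank 8, with invariant factors (1,1,1,1,1,1,1,1).

∂_2: C_2 → C_1 sends each 2-simplex [p,q,r] to [q,r] − [p,r] + [p,q]. For instance
  ∂[4,5,6] = [5,6] − [4,6] + [4,5],
  ∂[1,3,6] = [3,6] − [1,6] + [1,3].
The 27×18 boundary matrix has rank 18 and Smith normal form diag(1,1,1,1,1,1,1,1,1,1,1,1,1,1,1,1,1,2).

Computing H_k = (kernel of ∂_k) / (image of ∂_{k+1}):

  H_0: rank C_0 − rank ∂_1 = 9 − 8 = 1, and the invariant factors of ∂_1 are all 1, so H_0 ≅ Z.
  H_1: rank ker ∂_1 − rank ∂_2 = (27 − 8) − 18 = 1, and ∂_2 has invariant factor 2 > 1, so H_1 ≅ Z ⊕ Z_2.
  H_2: rank ker ∂_2 − rank ∂_3 = (18 − 18) − 0 = 0, and there is no ∂_3, so H_2 ≅ 0.

H_0 ≅ Z,  H_1 ≅ Z ⊕ Z_2,  H_2 = 0.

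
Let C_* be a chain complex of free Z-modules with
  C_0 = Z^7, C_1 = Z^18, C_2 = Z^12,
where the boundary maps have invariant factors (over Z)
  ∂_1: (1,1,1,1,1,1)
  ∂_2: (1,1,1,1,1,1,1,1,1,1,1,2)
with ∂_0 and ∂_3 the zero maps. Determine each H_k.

H_0: b_0 = 7 − 0 − 6 = 1; torsion from ∂_1 factors > 1: none. So H_0 = Z.
H_1: b_1 = 18 − 6 − 12 = 0; torsion from ∂_2 factors > 1: [2]. So H_1 = Z/2.
H_2: b_2 = 12 − 12 − 0 = 0; torsion from ∂_3 factors > 1: none. So H_2 = 0.

H_0 = Z,  H_1 = Z/2,  H_2 = 0.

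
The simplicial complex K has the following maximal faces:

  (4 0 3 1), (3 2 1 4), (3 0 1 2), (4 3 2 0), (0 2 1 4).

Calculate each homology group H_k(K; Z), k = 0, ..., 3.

H_0 = Z,  H_1 = 0,  H_2 = 0,  H_3 = Z.

Take the total order 0 < 1 < 2 < 3 < 4 on the vertex set. Then K (dimension 3) consists of the simplices:

  0-simplices (5): [0], [1], [2], [3], [4]
  1-simplices (10): [0,1], [0,2], [0,3], [0,4], [1,2], [1,3], [1,4], [2,3], [2,4], [3,4]
  2-simplices (10): [0,1,2], [0,1,3], [0,1,4], [0,2,3], [0,2,4], [0,3,4], [1,2,3], [1,2,4], [1,3,4], [2,3,4]
  3-simplices (5): [0,1,2,3], [0,1,2,4], [0,1,3,4], [0,2,3,4], [1,2,3,4]

Hence C_0 ≅ Z^5, C_1 ≅ Z^10, C_2 ≅ Z^10, C_3 ≅ Z^5.

∂_1: C_1 → C_0 is given by ∂[p,q] = [q] − [p]. For instance
  ∂[2,3] = [3] − [2].
As a 5×10 matrix over Z this has rank 4, with invariant factors (1,1,1,1).

The boundary map ∂_2: C_2 → C_1 sends each 2-simplex [p,q,r] to [q,r] − [p,r] + [p,q]. For instance
  ∂[1,2,4] = [2,4] − [1,4] + [1,2],
  ∂[0,3,4] = [3,4] − [0,4] + [0,3].
As a 10×10 matrix over Z this has rank 6, with invariant factors (1,1,1,1,1,1).

∂_3: C_3 → C_2 sends each 3-simplex σ to the alternating sum Σ_i (−1)^i (σ with its i-th vertex removed). For instance
  ∂[0,1,2,4] = [1,2,4] − [0,2,4] + [0,1,4] − [0,1,2],
  ∂[0,2,3,4] = [2,3,4] − [0,3,4] + [0,2,4] − [0,2,3].
This gives a 10×5 integer matrix of rank 4; reducing to Smith normal form yields diagonal entries (1,1,1,1).

Reading off H_k = ker ∂_k / im ∂_{k+1}:

  H_0: rank C_0 − rank ∂_1 = 5 − 4 = 1, and the invariant factors of ∂_1 are all 1, so H_0 = Z.
  H_1: rank ker ∂_1 − rank ∂_2 = (10 − 4) − 6 = 0, and the invariant factors of ∂_2 are all 1, so H_1 = 0.
  H_2: rank ker ∂_2 − rank ∂_3 = (10 − 6) − 4 = 0, and the invariant factors of ∂_3 are all 1, so H_2 = 0.
  H_3: rank ker ∂_3 − rank ∂_4 = (5 − 4) − 0 = 1, and there is no ∂_4, so H_3 = Z.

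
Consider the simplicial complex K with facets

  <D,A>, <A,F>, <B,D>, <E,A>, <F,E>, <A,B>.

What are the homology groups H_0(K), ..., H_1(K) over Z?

H_0 = Z,  H_1 = Z^2.

K has 5 vertices, 6 edges.
rank ∂_0 = 0, rank ∂_1 = 4 ⇒ b_0 = 5 − 0 − 4 = 1; all invariant factors of ∂_1 are 1 so no torsion. So H_0 = Z.
rank ∂_1 = 4, rank ∂_2 = 0 ⇒ b_1 = 6 − 4 − 0 = 2. So H_1 = Z^2.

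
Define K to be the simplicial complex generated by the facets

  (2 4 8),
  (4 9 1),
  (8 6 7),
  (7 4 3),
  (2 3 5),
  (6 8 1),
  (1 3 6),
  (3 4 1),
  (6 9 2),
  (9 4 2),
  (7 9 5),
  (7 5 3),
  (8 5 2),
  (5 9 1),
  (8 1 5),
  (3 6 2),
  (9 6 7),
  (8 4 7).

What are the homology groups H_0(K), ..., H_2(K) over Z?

H_0 ≅ Z,  H_1 ≅ Z^2,  H_2 ≅ Z.

Take the total order 1 < 2 < 3 < 4 < 5 < 6 < 7 < 8 < 9 on the vertex set. Then K (dimension 2) consists of the simplices:

  0-simplices (9): [1], [2], [3], [4], [5], [6], [7], [8], [9]
  1-simplices (27): (27 of them)
  2-simplices (18): [1,3,4], [1,3,6], [1,4,9], [1,5,8], [1,5,9], [1,6,8], [2,3,5], [2,3,6], [2,4,8], [2,4,9], [2,5,8], [2,6,9], [3,4,7], [3,5,7], [4,7,8], [5,7,9], [6,7,8], [6,7,9]

so the chain groups are C_0 ≅ Z^9, C_1 ≅ Z^27, C_2 ≅ Z^18.

The boundary map ∂_1: C_1 → C_0 maps an edge to its endpoints' difference, ∂[p,q] = q − p. For instance
  ∂[2,5] = [5] − [2].
This gives a 9×27 integer matrix of rank 8; reducing to Smith normal form yields diagonal entries (1,1,1,1,1,1,1,1).

The boundary map ∂_2: C_2 → C_1 acts by ∂[p,q,r] = [q,r] − [p,r] + [p,q]. For instance
  ∂[2,6,9] = [6,9] − [2,9] + [2,6],
  ∂[4,7,8] = [7,8] − [4,8] + [4,7].
As a 27×18 matrix over Z this has rank 17, with invariant factors (1,1,1,1,1,1,1,1,1,1,1,1,1,1,1,1,1).

Now H_k = ker ∂_k / im ∂_{k+1}, so:

  H_0: rank C_0 − rank ∂_1 = 9 − 8 = 1, and the invariant factors of ∂_1 are all 1, so H_0 ≅ Z.
  H_1: rank ker ∂_1 − rank ∂_2 = (27 − 8) − 17 = 2, and the invariant factors of ∂_2 are all 1, so H_1 ≅ Z^2.
  H_2: rank ker ∂_2 − rank ∂_3 = (18 − 17) − 0 = 1, and there is no ∂_3, so H_2 ≅ Z.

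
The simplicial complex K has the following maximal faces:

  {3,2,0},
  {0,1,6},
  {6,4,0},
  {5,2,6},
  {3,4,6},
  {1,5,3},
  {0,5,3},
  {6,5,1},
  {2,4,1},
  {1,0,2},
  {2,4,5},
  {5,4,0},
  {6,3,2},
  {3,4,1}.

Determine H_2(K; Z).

H_2 ≅ Z.

K has 7 vertices, 21 edges, 14 triangles.
rank ∂_2 = 13, rank ∂_3 = 0 ⇒ b_2 = 14 − 13 − 0 = 1. So H_2 ≅ Z.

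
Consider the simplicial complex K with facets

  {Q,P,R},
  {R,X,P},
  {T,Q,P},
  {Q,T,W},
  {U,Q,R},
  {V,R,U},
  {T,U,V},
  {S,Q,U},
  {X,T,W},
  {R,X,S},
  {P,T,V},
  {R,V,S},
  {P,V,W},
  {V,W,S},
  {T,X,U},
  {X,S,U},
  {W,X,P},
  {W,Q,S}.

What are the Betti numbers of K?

We work with the vertex ordering P < Q < R < S < T < U < V < W < X. The simplices of K, each written with vertices in increasing order, are:

  0-simplices (9): P, Q, R, S, T, U, V, W, X
  1-simplices (27): PQ, PR, PT, PV, PW, PX, QR, QS, QT, QU, QW, RS, RU, RV, RX, SU, SV, SW, SX, TU, TV, TW, TX, UV, UX, VW, WX
  2-simplices (18): PQR, PQT, PRX, PTV, PVW, PWX, QRU, QSU, QSW, QTW, RSV, RSX, RUV, SUX, SVW, TUV, TUX, TWX

so the chain groups are C_0 ≅ Z^9, C_1 ≅ Z^27, C_2 ≅ Z^18.

∂_1: C_1 → C_0 maps an edge to its endpoints' difference, ∂[p,q] = q − p. For instance
  ∂RS = S − R.
The 9×27 boundary matrix has rank 8 and Smith normal form diag(1,1,1,1,1,1,1,1).

∂_2: C_2 → C_1 maps a triangle to the signed sum of its edges. For instance
  ∂PWX = WX − PX + PW,
  ∂TUV = UV − TV + TU.
As a 27×18 matrix over Z this has rank 18, with invariant factors (1,1,1,1,1,1,1,1,1,1,1,1,1,1,1,1,1,2).

Reading off H_k = ker ∂_k / im ∂_{k+1}:

  H_0: rank C_0 − rank ∂_1 = 9 − 8 = 1, and the invariant factors of ∂_1 are all 1, so H_0 = Z.
  H_1: rank ker ∂_1 − rank ∂_2 = (27 − 8) − 18 = 1, and ∂_2 has invariant factor 2 > 1, so H_1 = Z ⊕ Z/2Z.
  H_2: rank ker ∂_2 − rank ∂_3 = (18 − 18) − 0 = 0, and there is no ∂_3, so H_2 = 0.

Hence the Betti numbers are b_0 = 1, b_1 = 1, b_2 = 0.

b_0 = 1, b_1 = 1, b_2 = 0.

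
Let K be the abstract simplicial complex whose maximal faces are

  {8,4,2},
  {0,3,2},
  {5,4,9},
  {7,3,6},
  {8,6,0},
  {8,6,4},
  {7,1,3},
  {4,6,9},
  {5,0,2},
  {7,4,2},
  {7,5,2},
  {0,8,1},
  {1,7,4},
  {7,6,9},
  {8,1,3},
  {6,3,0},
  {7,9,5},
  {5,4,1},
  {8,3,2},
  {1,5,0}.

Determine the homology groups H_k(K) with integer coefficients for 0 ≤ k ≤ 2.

Fix the vertex order 0 < 1 < 2 < 3 < 4 < 5 < 6 < 7 < 8 < 9 and write every simplex with vertices in increasing order. Then dim K = 2 and the simplices of K are:

  0-simplices (10): [0], [1], [2], [3], [4], [5], [6], [7], [8], [9]
  1-simplices (30): (30 of them)
  2-simplices (20): (20 of them)

Hence C_0 ≅ Z^10, C_1 ≅ Z^30, C_2 ≅ Z^20.

The boundary map ∂_1: C_1 → C_0 is given by ∂[p,q] = [q] − [p].
This gives a 10×30 integer matrix of rank 9; reducing to Smith normal form yields diagonal entries (1,1,1,1,1,1,1,1,1).

The boundary map ∂_2: C_2 → C_1 maps a triangle to the signed sum of its edges. For instance
  ∂[0,6,8] = [6,8] − [0,8] + [0,6],
  ∂[1,4,5] = [4,5] − [1,5] + [1,4].
This gives a 30×20 integer matrix of rank 20; reducing to Smith normal form yields diagonal entries (1,1,1,1,1,1,1,1,1,1,1,1,1,1,1,1,1,1,1,2).

Reading off H_k = ker ∂_k / im ∂_{k+1}:

  H_0: rank C_0 − rank ∂_1 = 10 − 9 = 1, and the invariant factors of ∂_1 are all 1, so H_0 ≅ Z.
  H_1: rank ker ∂_1 − rank ∂_2 = (30 − 9) − 20 = 1, and ∂_2 has invariant factor 2 > 1, so H_1 ≅ Z ⊕ Z/2.
  H_2: rank ker ∂_2 − rank ∂_3 = (20 − 20) − 0 = 0, and there is no ∂_3, so H_2 ≅ 0.

As a check, the Euler characteristic is 10 − 30 + 20 = 0, which agrees with 1 − 1 + 0 = 0.

H_0 ≅ Z,  H_1 ≅ Z ⊕ Z/2,  H_2 = 0.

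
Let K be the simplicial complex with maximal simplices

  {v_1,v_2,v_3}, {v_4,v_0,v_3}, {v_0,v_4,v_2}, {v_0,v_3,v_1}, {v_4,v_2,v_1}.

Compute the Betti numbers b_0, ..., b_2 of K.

b_0 = 1, b_1 = 1, b_2 = 0.

We work with the vertex ordering v_0 < v_1 < v_2 < v_3 < v_4. The simplices of K, each written with vertices in increasing order, are:

  0-simplices (5): [v_0], [v_1], [v_2], [v_3], [v_4]
  1-simplices (10): [v_0,v_1], [v_0,v_2], [v_0,v_3], [v_0,v_4], [v_1,v_2], [v_1,v_3], [v_1,v_4], [v_2,v_3], [v_2,v_4], [v_3,v_4]
  2-simplices (5): [v_0,v_1,v_3], [v_0,v_2,v_4], [v_0,v_3,v_4], [v_1,v_2,v_3], [v_1,v_2,v_4]

Hence C_0 ≅ Z^5, C_1 ≅ Z^10, C_2 ≅ Z^5.

Boundary ∂_1: C_1 → C_0 sends each edge [p,q] (with p < q) to q − p. For instance
  ∂[v_1,v_3] = [v_3] − [v_1].
The resulting 5×10 matrix has rank 4, and its Smith normal form has invariant factors (1,1,1,1).

The boundary map ∂_2: C_2 → C_1 sends each 2-simplex [p,q,r] to [q,r] − [p,r] + [p,q]. For instance
  ∂[v_0,v_1,v_3] = [v_1,v_3] − [v_0,v_3] + [v_0,v_1],
  ∂[v_1,v_2,v_3] = [v_2,v_3] − [v_1,v_3] + [v_1,v_2].
The resulting 10×5 matrix has rank 5, and its Smith normal form has invariant factors (1,1,1,1,1).

Reading off H_k = ker ∂_k / im ∂_{k+1}:

  H_0: rank C_0 − rank ∂_1 = 5 − 4 = 1, and the invariant factors of ∂_1 are all 1, so H_0 ≅ Z.
  H_1: rank ker ∂_1 − rank ∂_2 = (10 − 4) − 5 = 1, and the invariant factors of ∂_2 are all 1, so H_1 ≅ Z.
  H_2: rank ker ∂_2 − rank ∂_3 = (5 − 5) − 0 = 0, and there is no ∂_3, so H_2 ≅ 0.

Hence the Betti numbers are b_0 = 1, b_1 = 1, b_2 = 0.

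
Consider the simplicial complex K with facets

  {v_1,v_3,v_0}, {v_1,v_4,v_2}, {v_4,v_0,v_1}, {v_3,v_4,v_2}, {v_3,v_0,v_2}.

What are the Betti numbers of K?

b_0 = 1, b_1 = 1, b_2 = 0.

Fix the vertex order v_0 < v_1 < v_2 < v_3 < v_4 and write every simplex with vertices in increasing order. Then dim K = 2 and the simplices of K are:

  0-simplices (5): [v_0], [v_1], [v_2], [v_3], [v_4]
  1-simplices (10): [v_0,v_1], [v_0,v_2], [v_0,v_3], [v_0,v_4], [v_1,v_2], [v_1,v_3], [v_1,v_4], [v_2,v_3], [v_2,v_4], [v_3,v_4]
  2-simplices (5): [v_0,v_1,v_3], [v_0,v_1,v_4], [v_0,v_2,v_3], [v_1,v_2,v_4], [v_2,v_3,v_4]

so the chain groups are C_0 ≅ Z^5, C_1 ≅ Z^10, C_2 ≅ Z^5.

The boundary map ∂_1: C_1 → C_0 sends each edge [p,q] (with p < q) to q − p.
The resulting 5×10 matrix has rank 4, and its Smith normal form has invariant factors (1,1,1,1).

Boundary ∂_2: C_2 → C_1 maps a triangle to the signed sum of its edges. For instance
  ∂[v_0,v_1,v_4] = [v_1,v_4] − [v_0,v_4] + [v_0,v_1],
  ∂[v_0,v_1,v_3] = [v_1,v_3] − [v_0,v_3] + [v_0,v_1].
The resulting 10×5 matrix has rank 5, and its Smith normal form has invariant factors (1,1,1,1,1).

Reading off H_k = ker ∂_k / im ∂_{k+1}:

  H_0: rank C_0 − rank ∂_1 = 5 − 4 = 1, and the invariant factors of ∂_1 are all 1, so H_0 = Z.
  H_1: rank ker ∂_1 − rank ∂_2 = (10 − 4) − 5 = 1, and the invariant factors of ∂_2 are all 1, so H_1 = Z.
  H_2: rank ker ∂_2 − rank ∂_3 = (5 − 5) − 0 = 0, and there is no ∂_3, so H_2 = 0.

As a check, the Euler characteristic is 5 − 10 + 5 = 0, which agrees with 1 − 1 + 0 = 0.
(K is a triangulation of the Möbius band.)

Hence the Betti numbers are b_0 = 1, b_1 = 1, b_2 = 0.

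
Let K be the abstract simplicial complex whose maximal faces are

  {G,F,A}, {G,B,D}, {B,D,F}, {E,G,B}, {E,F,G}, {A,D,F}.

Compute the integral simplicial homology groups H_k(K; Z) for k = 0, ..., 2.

H_0 = Z,  H_1 = Z,  H_2 = 0.

Take the total order A < B < D < E < F < G on the vertex set. Then K (dimension 2) consists of the simplices:

  0-simplices (6): A, B, D, E, F, G
  1-simplices (12): AD, AF, AG, BD, BE, BF, BG, DF, DG, EF, EG, FG
  2-simplices (6): ADF, AFG, BDF, BDG, BEG, EFG

giving chain groups C_0 ≅ Z^6, C_1 ≅ Z^12, C_2 ≅ Z^6.

Boundary ∂_1: C_1 → C_0 maps an edge to its endpoints' difference, ∂[p,q] = q − p. For instance
  ∂BF = F − B.
The resulting 6×12 matrix has rank 5, and its Smith normal form has invariant factors (1,1,1,1,1).

Boundary ∂_2: C_2 → C_1 maps a triangle to the signed sum of its edges. For instance
  ∂EFG = FG − EG + EF,
  ∂BDG = DG − BG + BD.
The 12×6 boundary matrix has rank 6 and Smith normal form diag(1,1,1,1,1,1).

Now H_k = ker ∂_k / im ∂_{k+1}, so:

  H_0: rank C_0 − rank ∂_1 = 6 − 5 = 1, and the invariant factors of ∂_1 are all 1, so H_0 ≅ Z.
  H_1: rank ker ∂_1 − rank ∂_2 = (12 − 5) − 6 = 1, and the invariant factors of ∂_2 are all 1, so H_1 ≅ Z.
  H_2: rank ker ∂_2 − rank ∂_3 = (6 − 6) − 0 = 0, and there is no ∂_3, so H_2 ≅ 0.

As a check, the Euler characteristic is 6 − 12 + 6 = 0, which agrees with 1 − 1 + 0 = 0.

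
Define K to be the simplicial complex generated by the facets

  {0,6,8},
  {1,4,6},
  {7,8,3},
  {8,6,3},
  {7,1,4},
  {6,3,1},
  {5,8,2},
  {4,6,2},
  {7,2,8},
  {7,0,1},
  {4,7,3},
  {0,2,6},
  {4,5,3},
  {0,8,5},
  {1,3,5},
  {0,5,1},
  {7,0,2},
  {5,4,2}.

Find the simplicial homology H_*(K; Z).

H_0 ≅ Z,  H_1 ≅ Z ⊕ Z/2,  H_2 = 0.

Fix the vertex order 0 < 1 < 2 < 3 < 4 < 5 < 6 < 7 < 8 and write every simplex with vertices in increasing order. Then dim K = 2 and the simplices of K are:

  0-simplices (9): [0], [1], [2], [3], [4], [5], [6], [7], [8]
  1-simplices (27): (27 of them)
  2-simplices (18): [0,1,5], [0,1,7], [0,2,6], [0,2,7], [0,5,8], [0,6,8], [1,3,5], [1,3,6], [1,4,6], [1,4,7], [2,4,5], [2,4,6], [2,5,8], [2,7,8], [3,4,5], [3,4,7], [3,6,8], [3,7,8]

so the chain groups are C_0 ≅ Z^9, C_1 ≅ Z^27, C_2 ≅ Z^18.

∂_1: C_1 → C_0 is given by ∂[p,q] = [q] − [p]. For instance
  ∂[0,5] = [5] − [0].
As a 9×27 matrix over Z this has rank 8, with invariant factors (1,1,1,1,1,1,1,1).

The boundary map ∂_2: C_2 → C_1 maps a triangle to the signed sum of its edges. For instance
  ∂[1,3,5] = [3,5] − [1,5] + [1,3],
  ∂[0,1,7] = [1,7] − [0,7] + [0,1].
The 27×18 boundary matrix has rank 18 and Smith normal form diag(1,1,1,1,1,1,1,1,1,1,1,1,1,1,1,1,1,2).

Computing H_k = (kernel of ∂_k) / (image of ∂_{k+1}):

  H_0: rank C_0 − rank ∂_1 = 9 − 8 = 1, and the invariant factors of ∂_1 are all 1, so H_0 ≅ Z.
  H_1: rank ker ∂_1 − rank ∂_2 = (27 − 8) − 18 = 1, and ∂_2 has invariant factor 2 > 1, so H_1 ≅ Z ⊕ Z/2.
  H_2: rank ker ∂_2 − rank ∂_3 = (18 − 18) − 0 = 0, and there is no ∂_3, so H_2 ≅ 0.

As a check, the Euler characteristic is 9 − 27 + 18 = 0, which agrees with 1 − 1 + 0 = 0.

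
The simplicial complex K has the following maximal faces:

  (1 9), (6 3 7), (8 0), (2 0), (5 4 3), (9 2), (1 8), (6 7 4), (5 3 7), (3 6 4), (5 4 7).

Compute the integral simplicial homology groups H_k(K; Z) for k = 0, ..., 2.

H_0 ≅ Z^2,  H_1 ≅ Z,  H_2 ≅ Z.

We work with the vertex ordering 0 < 1 < 2 < 3 < 4 < 5 < 6 < 7 < 8 < 9. The simplices of K, each written with vertices in increasing order, are:

  0-simplices (10): [0], [1], [2], [3], [4], [5], [6], [7], [8], [9]
  1-simplices (14): [0,2], [0,8], [1,8], [1,9], [2,9], [3,4], [3,5], [3,6], [3,7], [4,5], [4,6], [4,7], [5,7], [6,7]
  2-simplices (6): [3,4,5], [3,4,6], [3,5,7], [3,6,7], [4,5,7], [4,6,7]

so the chain groups are C_0 ≅ Z^10, C_1 ≅ Z^14, C_2 ≅ Z^6.

∂_1: C_1 → C_0 is given by ∂[p,q] = [q] − [p].
The 10×14 boundary matrix has rank 8 and Smith normal form diag(1,1,1,1,1,1,1,1).

The boundary map ∂_2: C_2 → C_1 acts by ∂[p,q,r] = [q,r] − [p,r] + [p,q]. For instance
  ∂[4,5,7] = [5,7] − [4,7] + [4,5],
  ∂[3,6,7] = [6,7] − [3,7] + [3,6].
This gives a 14×6 integer matrix of rank 5; reducing to Smith normal form yields diagonal entries (1,1,1,1,1).

Computing H_k = (kernel of ∂_k) / (image of ∂_{k+1}):

  H_0: rank C_0 − rank ∂_1 = 10 − 8 = 2, and the invariant factors of ∂_1 are all 1, so H_0 ≅ Z^2.
  H_1: rank ker ∂_1 − rank ∂_2 = (14 − 8) − 5 = 1, and the invariant factors of ∂_2 are all 1, so H_1 ≅ Z.
  H_2: rank ker ∂_2 − rank ∂_3 = (6 − 5) − 0 = 1, and there is no ∂_3, so H_2 ≅ Z.

As a check, the Euler characteristic is 10 − 14 + 6 = 2, which agrees with 2 − 1 + 1 = 2.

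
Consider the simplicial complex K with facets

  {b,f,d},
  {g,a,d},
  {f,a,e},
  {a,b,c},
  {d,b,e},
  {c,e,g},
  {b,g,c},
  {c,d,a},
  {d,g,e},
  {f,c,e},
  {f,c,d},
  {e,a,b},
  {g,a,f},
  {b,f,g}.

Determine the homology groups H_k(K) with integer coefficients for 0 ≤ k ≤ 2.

H_0 = Z,  H_1 = Z^2,  H_2 = Z.

Fix the vertex order a < b < c < d < e < f < g and write every simplex with vertices in increasing order. Then dim K = 2 and the simplices of K are:

  0-simplices (7): a, b, c, d, e, f, g
  1-simplices (21): ab, ac, ad, ae, af, ag, bc, bd, be, bf, bg, cd, ce, cf, cg, de, df, dg, ef, eg, fg
  2-simplices (14): abc, abe, acd, adg, aef, afg, bcg, bde, bdf, bfg, cdf, cef, ceg, deg

giving chain groups C_0 ≅ Z^7, C_1 ≅ Z^21, C_2 ≅ Z^14.

∂_1: C_1 → C_0 is given by ∂[p,q] = [q] − [p]. For instance
  ∂af = f − a.
This gives a 7×21 integer matrix of rank 6; reducing to Smith normal form yields diagonal entries (1,1,1,1,1,1).

Boundary ∂_2: C_2 → C_1 acts by ∂[p,q,r] = [q,r] − [p,r] + [p,q]. For instance
  ∂bdf = df − bf + bd,
  ∂aef = ef − af + ae.
The resulting 21×14 matrix has rank 13, and its Smith normal form has invariant factors (1,1,1,1,1,1,1,1,1,1,1,1,1).

From H_k ≅ ker(∂_k) / im(∂_{k+1}) we obtain:

  H_0: rank C_0 − rank ∂_1 = 7 − 6 = 1, and the invariant factors of ∂_1 are all 1, so H_0 = Z.
  H_1: rank ker ∂_1 − rank ∂_2 = (21 − 6) − 13 = 2, and the invariant factors of ∂_2 are all 1, so H_1 = Z^2.
  H_2: rank ker ∂_2 − rank ∂_3 = (14 − 13) − 0 = 1, and there is no ∂_3, so H_2 = Z.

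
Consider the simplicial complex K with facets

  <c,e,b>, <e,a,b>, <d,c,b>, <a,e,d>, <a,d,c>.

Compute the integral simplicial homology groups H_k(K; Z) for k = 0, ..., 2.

H_0 = Z,  H_1 = Z,  H_2 = 0.

Take the total order a < b < c < d < e on the vertex set. Then K (dimension 2) consists of the simplices:

  0-simplices (5): a, b, c, d, e
  1-simplices (10): ab, ac, ad, ae, bc, bd, be, cd, ce, de
  2-simplices (5): abe, acd, ade, bcd, bce

giving chain groups C_0 ≅ Z^5, C_1 ≅ Z^10, C_2 ≅ Z^5.

∂_1: C_1 → C_0 sends each edge [p,q] (with p < q) to q − p.
As a 5×10 matrix over Z this has rank 4, with invariant factors (1,1,1,1).

Boundary ∂_2: C_2 → C_1 acts by ∂[p,q,r] = [q,r] − [p,r] + [p,q]. For instance
  ∂bcd = cd − bd + bc,
  ∂ade = de − ae + ad.
As a 10×5 matrix over Z this has rank 5, with invariant factors (1,1,1,1,1).

Reading off H_k = ker ∂_k / im ∂_{k+1}:

  H_0: rank C_0 − rank ∂_1 = 5 − 4 = 1, and the invariant factors of ∂_1 are all 1, so H_0 = Z.
  H_1: rank ker ∂_1 − rank ∂_2 = (10 − 4) − 5 = 1, and the invariant factors of ∂_2 are all 1, so H_1 = Z.
  H_2: rank ker ∂_2 − rank ∂_3 = (5 − 5) − 0 = 0, and there is no ∂_3, so H_2 = 0.

As a check, the Euler characteristic is 5 − 10 + 5 = 0, which agrees with 1 − 1 + 0 = 0.
(K is a triangulation of the Möbius band.)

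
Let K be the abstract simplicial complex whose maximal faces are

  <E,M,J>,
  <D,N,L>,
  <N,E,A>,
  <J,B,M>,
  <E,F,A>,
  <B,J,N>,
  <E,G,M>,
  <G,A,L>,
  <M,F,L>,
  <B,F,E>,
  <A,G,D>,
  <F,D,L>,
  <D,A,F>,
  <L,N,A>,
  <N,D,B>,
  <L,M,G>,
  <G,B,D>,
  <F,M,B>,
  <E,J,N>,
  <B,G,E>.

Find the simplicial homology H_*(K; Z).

H_0 ≅ Z,  H_1 ≅ Z ⊕ Z/2,  H_2 = 0.

Order the vertices as A < B < D < E < F < G < J < L < M < N. Listing each simplex with vertices in this order, K has dimension 2 with simplices:

  0-simplices (10): A, B, D, E, F, G, J, L, M, N
  1-simplices (30): AD, AE, AF, AG, AL, AN, BD, BE, BF, BG, BJ, BM, BN, DF, DG, DL, DN, EF, EG, EJ, EM, EN, FL, FM, GL, GM, JM, JN, LM, LN
  2-simplices (20): ADF, ADG, AEF, AEN, AGL, ALN, BDG, BDN, BEF, BEG, BFM, BJM, BJN, DFL, DLN, EGM, EJM, EJN, FLM, GLM

so the chain groups are C_0 ≅ Z^10, C_1 ≅ Z^30, C_2 ≅ Z^20.

Boundary ∂_1: C_1 → C_0 sends each edge [p,q] (with p < q) to q − p.
The 10×30 boundary matrix has rank 9 and Smith normal form diag(1,1,1,1,1,1,1,1,1).

∂_2: C_2 → C_1 sends each 2-simplex [p,q,r] to [q,r] − [p,r] + [p,q]. For instance
  ∂DLN = LN − DN + DL,
  ∂DFL = FL − DL + DF.
The 30×20 boundary matrix has rank 20 and Smith normal form diag(1,1,1,1,1,1,1,1,1,1,1,1,1,1,1,1,1,1,1,2).

Now H_k = ker ∂_k / im ∂_{k+1}, so:

  H_0: rank C_0 − rank ∂_1 = 10 − 9 = 1, and the invariant factors of ∂_1 are all 1, so H_0 ≅ Z.
  H_1: rank ker ∂_1 − rank ∂_2 = (30 − 9) − 20 = 1, and ∂_2 has invariant factor 2 > 1, so H_1 ≅ Z ⊕ Z/2.
  H_2: rank ker ∂_2 − rank ∂_3 = (20 − 20) − 0 = 0, and there is no ∂_3, so H_2 ≅ 0.

As a check, the Euler characteristic is 10 − 30 + 20 = 0, which agrees with 1 − 1 + 0 = 0.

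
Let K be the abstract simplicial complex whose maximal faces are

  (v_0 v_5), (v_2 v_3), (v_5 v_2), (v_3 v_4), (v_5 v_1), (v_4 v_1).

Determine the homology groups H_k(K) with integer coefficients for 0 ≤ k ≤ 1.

H_0 = Z,  H_1 = Z.

Order the vertices as v_0 < v_1 < v_2 < v_3 < v_4 < v_5. Listing each simplex with vertices in this order, K has dimension 1 with simplices:

  0-simplices (6): [v_0], [v_1], [v_2], [v_3], [v_4], [v_5]
  1-simplices (6): [v_0,v_5], [v_1,v_4], [v_1,v_5], [v_2,v_3], [v_2,v_5], [v_3,v_4]

so the chain groups are C_0 ≅ Z^6, C_1 ≅ Z^6.

The boundary map ∂_1: C_1 → C_0 sends each edge [p,q] (with p < q) to q − p. For instance
  ∂[v_1,v_4] = [v_4] − [v_1].
The 6×6 boundary matrix has rank 5 and Smith normal form diag(1,1,1,1,1).

From H_k ≅ ker(∂_k) / im(∂_{k+1}) we obtain:

  H_0: rank C_0 − rank ∂_1 = 6 − 5 = 1, and the invariant factors of ∂_1 are all 1, so H_0 = Z.
  H_1: rank ker ∂_1 − rank ∂_2 = (6 − 5) − 0 = 1, and there is no ∂_2, so H_1 = Z.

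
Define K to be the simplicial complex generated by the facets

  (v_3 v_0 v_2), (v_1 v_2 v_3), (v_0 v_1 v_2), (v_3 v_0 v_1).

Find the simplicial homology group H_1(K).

Fix the vertex order v_0 < v_1 < v_2 < v_3 and write every simplex with vertices in increasing order. Then dim K = 2 and the simplices of K are:

  0-simplices (4): [v_0], [v_1], [v_2], [v_3]
  1-simplices (6): [v_0,v_1], [v_0,v_2], [v_0,v_3], [v_1,v_2], [v_1,v_3], [v_2,v_3]
  2-simplices (4): [v_0,v_1,v_2], [v_0,v_1,v_3], [v_0,v_2,v_3], [v_1,v_2,v_3]

giving chain groups C_0 ≅ Z^4, C_1 ≅ Z^6, C_2 ≅ Z^4.

Boundary ∂_1: C_1 → C_0 is given by ∂[p,q] = [q] − [p].
The 4×6 boundary matrix has rank 3 and Smith normal form diag(1,1,1).

∂_2: C_2 → C_1 maps a triangle to the signed sum of its edges. For instance
  ∂[v_1,v_2,v_3] = [v_2,v_3] − [v_1,v_3] + [v_1,v_2],
  ∂[v_0,v_1,v_3] = [v_1,v_3] − [v_0,v_3] + [v_0,v_1].
As a 6×4 matrix over Z this has rank 3, with invariant factors (1,1,1).

Now H_k = ker ∂_k / im ∂_{k+1}, so:

  H_1: rank ker ∂_1 − rank ∂_2 = (6 − 3) − 3 = 0, and the invariant factors of ∂_2 are all 1, so H_1 = 0.

(K is a triangulation of the 2-sphere S^2.)

H_1 ≅ 0.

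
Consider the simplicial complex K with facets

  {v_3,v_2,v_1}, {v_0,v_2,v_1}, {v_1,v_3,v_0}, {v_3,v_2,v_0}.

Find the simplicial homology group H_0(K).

H_0 = Z.

K has 4 vertices, 6 edges, 4 triangles.
rank ∂_0 = 0, rank ∂_1 = 3 ⇒ b_0 = 4 − 0 − 3 = 1; all invariant factors of ∂_1 are 1 so no torsion. So H_0 = Z.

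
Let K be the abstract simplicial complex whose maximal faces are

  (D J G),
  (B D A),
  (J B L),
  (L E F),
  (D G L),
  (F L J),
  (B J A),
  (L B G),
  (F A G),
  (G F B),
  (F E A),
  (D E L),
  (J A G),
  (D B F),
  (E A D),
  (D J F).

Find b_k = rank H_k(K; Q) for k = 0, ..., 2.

Order the vertices as A < B < D < E < F < G < J < L. Listing each simplex with vertices in this order, K has dimension 2 with simplices:

  0-simplices (8): A, B, D, E, F, G, J, L
  1-simplices (24): AB, AD, AE, AF, AG, AJ, BD, BF, BG, BJ, BL, DE, DF, DG, DJ, DL, EF, EL, FG, FJ, FL, GJ, GL, JL
  2-simplices (16): ABD, ABJ, ADE, AEF, AFG, AGJ, BDF, BFG, BGL, BJL, DEL, DFJ, DGJ, DGL, EFL, FJL

giving chain groups C_0 ≅ Z^8, C_1 ≅ Z^24, C_2 ≅ Z^16.

∂_1: C_1 → C_0 sends each edge [p,q] (with p < q) to q − p.
As a 8×24 matrix over Z this has rank 7, with invariant factors (1,1,1,1,1,1,1).

The boundary map ∂_2: C_2 → C_1 acts by ∂[p,q,r] = [q,r] − [p,r] + [p,q]. For instance
  ∂ABJ = BJ − AJ + AB,
  ∂FJL = JL − FL + FJ.
The 24×16 boundary matrix has rank 15 and Smith normal form diag(1,1,1,1,1,1,1,1,1,1,1,1,1,1,1).

Computing H_k = (kernel of ∂_k) / (image of ∂_{k+1}):

  H_0: rank C_0 − rank ∂_1 = 8 − 7 = 1, and the invariant factors of ∂_1 are all 1, so H_0 ≅ Z.
  H_1: rank ker ∂_1 − rank ∂_2 = (24 − 7) − 15 = 2, and the invariant factors of ∂_2 are all 1, so H_1 ≅ Z^2.
  H_2: rank ker ∂_2 − rank ∂_3 = (16 − 15) − 0 = 1, and there is no ∂_3, so H_2 ≅ Z.

(K is a triangulation of the torus T^2.)

Hence the Betti numbers are b_0 = 1, b_1 = 2, b_2 = 1.

b_0 = 1, b_1 = 2, b_2 = 1.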